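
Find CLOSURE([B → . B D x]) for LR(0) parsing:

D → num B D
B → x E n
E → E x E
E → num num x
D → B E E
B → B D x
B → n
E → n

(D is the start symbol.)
Start with: [B → . B D x]
  [B → . B D x] has the dot before B: add [B → . x E n], [B → . n]
No further items can be added.

CLOSURE = { [B → . B D x], [B → . n], [B → . x E n] }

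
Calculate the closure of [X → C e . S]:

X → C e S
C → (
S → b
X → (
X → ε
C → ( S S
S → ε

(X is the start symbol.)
{ [S → . b], [S → .], [X → C e . S] }

Start with: [X → C e . S]
  [X → C e . S] has the dot before S: add [S → . b], [S → .]
No further items can be added.

CLOSURE = { [S → . b], [S → .], [X → C e . S] }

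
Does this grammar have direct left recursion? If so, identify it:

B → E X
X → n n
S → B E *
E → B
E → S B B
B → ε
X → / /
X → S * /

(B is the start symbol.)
Direct left recursion occurs when N → N α for some non-terminal N (the right-hand side begins with the left-hand side itself).

B → E X: starts with E
X → n n: starts with n
S → B E *: starts with B
E → B: starts with B
E → S B B: starts with S
B → ε: starts with ε
X → / /: starts with '/'
X → S * /: starts with S

No direct left recursion found.

Answer: No direct left recursion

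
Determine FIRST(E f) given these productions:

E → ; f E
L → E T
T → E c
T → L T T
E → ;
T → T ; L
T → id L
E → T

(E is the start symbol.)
FIRST sets of the non-terminals involved (from the grammar, by fixed-point iteration):
  FIRST(E) = { ';', 'id' }

To compute FIRST(E f), process the symbols left to right:
Symbol E is a non-terminal. Add FIRST(E) \ {ε} = { ';', 'id' }
E is not nullable (ε ∉ FIRST(E)), so stop here.
FIRST(E f) = { ';', 'id' }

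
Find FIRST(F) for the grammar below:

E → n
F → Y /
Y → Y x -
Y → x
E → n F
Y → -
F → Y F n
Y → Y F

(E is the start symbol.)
To compute FIRST(F), examine every production with F on the left-hand side, reading each right-hand side left to right until a non-nullable symbol is reached.

FIRST sets of the other non-terminals involved (by the same procedure, iterated to a fixed point):
  FIRST(Y) = { '-', 'x' }

From F → Y /:
  - Y is a non-terminal: add FIRST(Y) \ {ε} = { '-', 'x' }
    Y is not nullable, so stop
From F → Y F n:
  - Y is a non-terminal: add FIRST(Y) \ {ε} = { '-', 'x' }
    Y is not nullable, so stop

Collecting: FIRST(F) = { '-', 'x' }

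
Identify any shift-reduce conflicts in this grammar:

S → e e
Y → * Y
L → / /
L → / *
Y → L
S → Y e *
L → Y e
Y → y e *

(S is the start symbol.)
A shift-reduce conflict occurs when an LR(0) state has both:
  - a complete (reduce) item [A → α .] (dot at the end), and
  - a shift item [B → β . c γ] (dot before a terminal).

Augment with S' → S and build the canonical LR(0) collection (I0 = CLOSURE({[S' → . S]}), then GOTO on every symbol after a dot until no new states appear). It has 17 states:
  I0: { [L → . / *], [L → . / /], [L → . Y e], [S → . Y e *], [S → . e e], [S' → . S], [Y → . * Y], [Y → . L], [Y → . y e *] }  — shift
  I1: { [L → . / *], [L → . / /], [L → . Y e], [Y → * . Y], [Y → . * Y], [Y → . L], [Y → . y e *] }  — shift
  I2: { [L → / . *], [L → / . /] }  — shift
  I3: { [Y → L .] }  — reduce
  I4: { [S' → S .] }  — accept
  I5: { [L → Y . e], [S → Y . e *] }  — shift
  I6: { [S → e . e] }  — shift
  I7: { [Y → y . e *] }  — shift
  I8: { [Y → y e . *] }  — shift
  I9: { [Y → y e * .] }  — reduce
  I10: { [S → e e .] }  — reduce
  I11: { [L → Y e .], [S → Y e . *] }  — shift, reduce
  I12: { [S → Y e * .] }  — reduce
  I13: { [L → / * .] }  — reduce
  I14: { [L → / / .] }  — reduce
  I15: { [L → Y . e], [Y → * Y .] }  — shift, reduce
  I16: { [L → Y e .] }  — reduce

I11 contains reduce item [L → Y e .] and shift item [S → Y e . *] — shift-reduce conflict.
I15 contains reduce item [Y → * Y .] and shift item [L → Y . e] — shift-reduce conflict.

Answer: Yes — I11: [L → Y e .] vs [S → Y e . *]; I15: [Y → * Y .] vs [L → Y . e]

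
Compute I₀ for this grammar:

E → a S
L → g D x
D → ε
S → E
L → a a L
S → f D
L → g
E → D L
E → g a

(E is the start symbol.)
First, augment the grammar with E' → E
I₀ = CLOSURE({ [E' → . E] }):
  [E' → . E] has the dot before E: add [E → . a S], [E → . D L], [E → . g a]
  [E → . D L] has the dot before D: add [D → .]
No further items can be added.

I₀ = { [D → .], [E → . D L], [E → . a S], [E → . g a], [E' → . E] }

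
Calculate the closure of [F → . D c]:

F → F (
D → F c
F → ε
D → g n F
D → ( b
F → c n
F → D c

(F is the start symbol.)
Start with: [F → . D c]
  [F → . D c] has the dot before D: add [D → . F c], [D → . g n F], [D → . ( b]
  [D → . F c] has the dot before F: add [F → . F (], [F → .], [F → . c n]
No further items can be added.

CLOSURE = { [D → . ( b], [D → . F c], [D → . g n F], [F → . D c], [F → . F (], [F → . c n], [F → .] }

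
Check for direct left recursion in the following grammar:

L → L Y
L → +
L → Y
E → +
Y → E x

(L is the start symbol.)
Yes, L is left-recursive

Direct left recursion occurs when N → N α for some non-terminal N (the right-hand side begins with the left-hand side itself).

L → L Y: LEFT RECURSIVE (starts with L)
L → +: starts with '+'
L → Y: starts with Y
E → +: starts with '+'
Y → E x: starts with E

The grammar has direct left recursion on: L.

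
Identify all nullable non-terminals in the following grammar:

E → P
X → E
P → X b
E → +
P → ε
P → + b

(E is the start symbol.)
A non-terminal is nullable if it can derive ε (the empty string): either it has an ε-production, or it has a production whose right-hand side consists entirely of nullable non-terminals.

ε-productions: P → ε
So P is immediately nullable.
E → P: every symbol on the right is nullable, so E is nullable too.
X → E: every symbol on the right is nullable, so X is nullable too.
Every non-terminal is now nullable.
Nullable = { 'E', 'P', 'X' }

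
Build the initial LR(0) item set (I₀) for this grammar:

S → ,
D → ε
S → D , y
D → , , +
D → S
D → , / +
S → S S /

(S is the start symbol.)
{ [D → . , , +], [D → . , / +], [D → . S], [D → .], [S → . ,], [S → . D , y], [S → . S S /], [S' → . S] }

First, augment the grammar with S' → S
I₀ = CLOSURE({ [S' → . S] }):
  [S' → . S] has the dot before S: add [S → . ,], [S → . D , y], [S → . S S /]
  [S → . D , y] has the dot before D: add [D → .], [D → . , , +], [D → . S], [D → . , / +]
No further items can be added.

I₀ = { [D → . , , +], [D → . , / +], [D → . S], [D → .], [S → . ,], [S → . D , y], [S → . S S /], [S' → . S] }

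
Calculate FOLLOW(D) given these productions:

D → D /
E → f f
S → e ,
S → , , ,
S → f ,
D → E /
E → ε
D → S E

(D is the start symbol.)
D is the start symbol, so $ ∈ FOLLOW(D).
In D → D /: D is followed by '/', add FIRST('/') \ {ε} = { '/' }

Taking the union: FOLLOW(D) = { $, '/' }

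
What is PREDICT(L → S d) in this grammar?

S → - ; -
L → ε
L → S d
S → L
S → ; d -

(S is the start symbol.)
PREDICT(L → S d) = (FIRST(RHS) \ {ε}) ∪ (FOLLOW(L) if ε ∈ FIRST(RHS), i.e. RHS ⇒* ε)
FIRST(S) = { '-', ';', 'd', ε }
FIRST(S d) = { '-', ';', 'd' }
ε ∉ FIRST(S d), so FOLLOW(L) is not added.
PREDICT(L → S d) = { '-', ';', 'd' }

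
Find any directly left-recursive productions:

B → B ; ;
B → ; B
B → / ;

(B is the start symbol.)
Direct left recursion occurs when N → N α for some non-terminal N (the right-hand side begins with the left-hand side itself).

B → B ; ;: LEFT RECURSIVE (starts with B)
B → ; B: starts with ';'
B → / ;: starts with '/'

The grammar has direct left recursion on: B.

Answer: Yes, B is left-recursive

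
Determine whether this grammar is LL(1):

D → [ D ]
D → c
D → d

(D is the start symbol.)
Yes, the grammar is LL(1).

A grammar is LL(1) if for each non-terminal N with multiple productions, the predict sets of those productions are pairwise disjoint, where PREDICT(N → α) = (FIRST(α) \ {ε}) ∪ (FOLLOW(N) if α ⇒* ε).

For D:
  PREDICT(D → '[' D ']') = { '[' }
  PREDICT(D → c) = { 'c' }
  PREDICT(D → d) = { 'd' }

All predict sets are disjoint. The grammar IS LL(1).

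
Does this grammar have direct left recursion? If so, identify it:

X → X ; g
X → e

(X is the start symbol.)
Direct left recursion occurs when N → N α for some non-terminal N (the right-hand side begins with the left-hand side itself).

X → X ; g: LEFT RECURSIVE (starts with X)
X → e: starts with e

The grammar has direct left recursion on: X.

Answer: Yes, X is left-recursive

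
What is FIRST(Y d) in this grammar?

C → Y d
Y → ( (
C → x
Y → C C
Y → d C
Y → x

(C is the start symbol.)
FIRST sets of the non-terminals involved (from the grammar, by fixed-point iteration):
  FIRST(Y) = { '(', 'd', 'x' }

To compute FIRST(Y d), process the symbols left to right:
Symbol Y is a non-terminal. Add FIRST(Y) \ {ε} = { '(', 'd', 'x' }
Y is not nullable (ε ∉ FIRST(Y)), so stop here.
FIRST(Y d) = { '(', 'd', 'x' }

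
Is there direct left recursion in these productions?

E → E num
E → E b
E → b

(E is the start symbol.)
Direct left recursion occurs when N → N α for some non-terminal N (the right-hand side begins with the left-hand side itself).

E → E num: LEFT RECURSIVE (starts with E)
E → E b: LEFT RECURSIVE (starts with E)
E → b: starts with b

The grammar has direct left recursion on: E.

Answer: Yes, E is left-recursive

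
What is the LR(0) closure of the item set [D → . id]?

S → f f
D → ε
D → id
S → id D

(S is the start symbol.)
{ [D → . id] }

To compute CLOSURE, for each item [A → α.Bβ] where B is a non-terminal, add [B → .γ] for all productions B → γ; repeat for the newly added items until nothing changes.

Start with: [D → . id]
The dot precedes the terminal id, so nothing is added.

CLOSURE = { [D → . id] }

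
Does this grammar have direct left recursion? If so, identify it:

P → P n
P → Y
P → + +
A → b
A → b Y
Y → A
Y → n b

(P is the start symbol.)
Yes, P is left-recursive

P → P n: LEFT RECURSIVE (starts with P)
P → Y: starts with Y
P → + +: starts with '+'
A → b: starts with b
A → b Y: starts with b
Y → A: starts with A
Y → n b: starts with n

The grammar has direct left recursion on: P.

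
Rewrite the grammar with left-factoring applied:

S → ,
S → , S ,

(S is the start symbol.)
Left-factoring transforms A → αβ₁ | αβ₂ into A → αA' and A' → β₁ | β₂
(α is the longest common prefix among the alternatives). Repeat until
no nonterminal has two alternatives with a common prefix.

Round 1: S has alternatives sharing prefix ','. Introduce S': S → , S'
  Add: S' → ε
  Add: S' → S ,

No remaining common prefixes — done.

Resulting grammar:
S → , S'
S' → ε
S' → S ,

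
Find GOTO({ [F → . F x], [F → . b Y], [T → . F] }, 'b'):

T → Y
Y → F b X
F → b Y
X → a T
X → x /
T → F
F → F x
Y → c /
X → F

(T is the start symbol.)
{ [F → . F x], [F → . b Y], [F → b . Y], [Y → . F b X], [Y → . c /] }

GOTO(I, 'b') = CLOSURE({ [A → αX.β] : [A → α.Xβ] ∈ I, X = 'b' })

Items with dot before 'b', with the dot advanced:
  [F → . b Y] → [F → b . Y]
Closure of the advanced items:
  [F → b . Y] has the dot before Y: add [Y → . F b X], [Y → . c /]
  [Y → . F b X] has the dot before F: add [F → . b Y], [F → . F x]

GOTO = { [F → . F x], [F → . b Y], [F → b . Y], [Y → . F b X], [Y → . c /] }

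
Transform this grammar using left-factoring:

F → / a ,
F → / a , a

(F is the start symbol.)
Left-factoring transforms A → αβ₁ | αβ₂ into A → αA' and A' → β₁ | β₂
(α is the longest common prefix among the alternatives). Repeat until
no nonterminal has two alternatives with a common prefix.

Round 1: F has alternatives sharing prefix '/ a ,'. Introduce F': F → / a , F'
  Add: F' → ε
  Add: F' → a

No remaining common prefixes — done.

Resulting grammar:
F → / a , F'
F' → ε
F' → a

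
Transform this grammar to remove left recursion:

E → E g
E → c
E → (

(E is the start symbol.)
E → c E'
E → ( E'
E' → g E'
E' → ε

E is directly left-recursive. The standard transformation for
  A → A α₁ | ... | A α_m | β₁ | ... | β_n
is
  A  → β₁ A' | ... | β_n A'
  A' → α₁ A' | ... | α_m A' | ε

E → c becomes E → c E'
E → ( becomes E → ( E'
E → E g becomes E' → g E'
Add E' → ε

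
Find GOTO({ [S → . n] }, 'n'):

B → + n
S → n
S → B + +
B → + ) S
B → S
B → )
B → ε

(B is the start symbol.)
GOTO(I, 'n') = CLOSURE({ [A → αX.β] : [A → α.Xβ] ∈ I, X = 'n' })

Items with dot before 'n', with the dot advanced:
  [S → . n] → [S → n .]
Closure adds nothing (no advanced item has the dot before a non-terminal).

GOTO = { [S → n .] }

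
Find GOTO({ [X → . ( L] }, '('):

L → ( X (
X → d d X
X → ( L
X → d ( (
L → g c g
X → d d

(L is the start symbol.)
{ [L → . ( X (], [L → . g c g], [X → ( . L] }

GOTO(I, '(') = CLOSURE({ [A → αX.β] : [A → α.Xβ] ∈ I, X = '(' })

Items with dot before '(', with the dot advanced:
  [X → . ( L] → [X → ( . L]
Closure of the advanced items:
  [X → ( . L] has the dot before L: add [L → . ( X (], [L → . g c g]

GOTO = { [L → . ( X (], [L → . g c g], [X → ( . L] }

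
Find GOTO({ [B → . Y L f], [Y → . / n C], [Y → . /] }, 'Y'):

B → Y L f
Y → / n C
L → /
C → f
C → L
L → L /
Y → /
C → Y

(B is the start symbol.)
{ [B → Y . L f], [L → . /], [L → . L /] }

GOTO(I, 'Y') = CLOSURE({ [A → αX.β] : [A → α.Xβ] ∈ I, X = 'Y' })

Items with dot before 'Y', with the dot advanced:
  [B → . Y L f] → [B → Y . L f]
Closure of the advanced items:
  [B → Y . L f] has the dot before L: add [L → . /], [L → . L /]

GOTO = { [B → Y . L f], [L → . /], [L → . L /] }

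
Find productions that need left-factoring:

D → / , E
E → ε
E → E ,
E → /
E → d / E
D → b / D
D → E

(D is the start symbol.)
No, left-factoring is not needed

Left-factoring is needed when two productions for the same non-terminal
share a common prefix on the right-hand side.

Productions for D:
  D → / , E
  D → b / D
  D → E
Productions for E:
  E → ε
  E → E ,
  E → /
  E → d / E

No common prefixes found.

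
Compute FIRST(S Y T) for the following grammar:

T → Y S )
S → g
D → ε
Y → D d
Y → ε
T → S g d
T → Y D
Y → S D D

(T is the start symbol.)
FIRST sets of the non-terminals involved (from the grammar, by fixed-point iteration):
  FIRST(S) = { 'g' }

To compute FIRST(S Y T), process the symbols left to right:
Symbol S is a non-terminal. Add FIRST(S) \ {ε} = { 'g' }
S is not nullable (ε ∉ FIRST(S)), so stop here.
FIRST(S Y T) = { 'g' }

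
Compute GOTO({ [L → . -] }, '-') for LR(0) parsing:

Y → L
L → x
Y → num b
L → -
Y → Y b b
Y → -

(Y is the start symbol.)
GOTO(I, '-') = CLOSURE({ [A → αX.β] : [A → α.Xβ] ∈ I, X = '-' })

Items with dot before '-', with the dot advanced:
  [L → . -] → [L → - .]
Closure adds nothing (no advanced item has the dot before a non-terminal).

GOTO = { [L → - .] }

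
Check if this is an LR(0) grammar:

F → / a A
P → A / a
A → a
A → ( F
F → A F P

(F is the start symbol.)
Yes, the grammar is LR(0)

A grammar is LR(0) if no state in the canonical LR(0) collection has:
  - both a shift item (dot before a terminal) and a complete item (shift-reduce conflict), or
  - two or more complete items (reduce-reduce conflict; the accept item [F' → F .] counts as a complete item here).

Augment with F' → F and build the canonical LR(0) collection (I0 = CLOSURE({[F' → . F]}), then GOTO on every symbol after a dot until no new states appear). It has 14 states:
  I0: { [A → . ( F], [A → . a], [F → . / a A], [F → . A F P], [F' → . F] }  — shift
  I1: { [A → ( . F], [A → . ( F], [A → . a], [F → . / a A], [F → . A F P] }  — shift
  I2: { [F → / . a A] }  — shift
  I3: { [A → . ( F], [A → . a], [F → . / a A], [F → . A F P], [F → A . F P] }  — shift
  I4: { [F' → F .] }  — accept
  I5: { [A → a .] }  — reduce
  I6: { [A → . ( F], [A → . a], [F → A F . P], [P → . A / a] }  — shift
  I7: { [P → A . / a] }  — shift
  I8: { [F → A F P .] }  — reduce
  I9: { [P → A / . a] }  — shift
  I10: { [P → A / a .] }  — reduce
  I11: { [A → . ( F], [A → . a], [F → / a . A] }  — shift
  I12: { [F → / a A .] }  — reduce
  I13: { [A → ( F .] }  — reduce

Every state is either a pure shift/goto state or contains exactly one complete item and nothing to shift — no conflicts. The grammar is LR(0).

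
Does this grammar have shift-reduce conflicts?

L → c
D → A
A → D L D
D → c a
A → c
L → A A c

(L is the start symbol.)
Yes — I1: [D → A .] vs [A → . c]; I4: [A → c .] vs [D → c . a]; I8: [A → D L D .] vs [A → . c]; I9: [A → c .] vs [D → c . a]; I10: [D → A .] vs [L → A A . c]

A shift-reduce conflict occurs when an LR(0) state has both:
  - a complete (reduce) item [A → α .] (dot at the end), and
  - a shift item [B → β . c γ] (dot before a terminal).

Augment with L' → L and build the canonical LR(0) collection (I0 = CLOSURE({[L' → . L]}), then GOTO on every symbol after a dot until no new states appear). It has 12 states:
  I0: { [A → . D L D], [A → . c], [D → . A], [D → . c a], [L → . A A c], [L → . c], [L' → . L] }  — shift
  I1: { [A → . D L D], [A → . c], [D → . A], [D → . c a], [D → A .], [L → A . A c] }  — shift, reduce
  I2: { [A → . D L D], [A → . c], [A → D . L D], [D → . A], [D → . c a], [L → . A A c], [L → . c] }  — shift
  I3: { [L' → L .] }  — accept
  I4: { [A → c .], [D → c . a], [L → c .] }  — shift, 2 reduces
  I5: { [D → c a .] }  — reduce
  I6: { [A → . D L D], [A → . c], [A → D L . D], [D → . A], [D → . c a] }  — shift
  I7: { [D → A .] }  — reduce
  I8: { [A → . D L D], [A → . c], [A → D . L D], [A → D L D .], [D → . A], [D → . c a], [L → . A A c], [L → . c] }  — shift, reduce
  I9: { [A → c .], [D → c . a] }  — shift, reduce
  I10: { [D → A .], [L → A A . c] }  — shift, reduce
  I11: { [L → A A c .] }  — reduce

I1 contains reduce item [D → A .] and shift items [A → . c], [D → . c a] — shift-reduce conflict.
I4 contains reduce items [A → c .], [L → c .] and shift item [D → c . a] — shift-reduce conflict.
I8 contains reduce item [A → D L D .] and shift items [A → . c], [D → . c a], [L → . c] — shift-reduce conflict.
I9 contains reduce item [A → c .] and shift item [D → c . a] — shift-reduce conflict.
I10 contains reduce item [D → A .] and shift item [L → A A . c] — shift-reduce conflict.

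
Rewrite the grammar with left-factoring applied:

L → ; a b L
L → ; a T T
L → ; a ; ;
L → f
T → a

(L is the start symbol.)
Left-factoring transforms A → αβ₁ | αβ₂ into A → αA' and A' → β₁ | β₂
(α is the longest common prefix among the alternatives). Repeat until
no nonterminal has two alternatives with a common prefix.

Round 1: L has alternatives sharing prefix '; a'. Introduce L': L → ; a L'
  Add: L' → b L
  Add: L' → T T
  Add: L' → ; ;

No remaining common prefixes — done.

Resulting grammar:
L → ; a L'
L' → b L
L' → T T
L' → ; ;
L → f
T → a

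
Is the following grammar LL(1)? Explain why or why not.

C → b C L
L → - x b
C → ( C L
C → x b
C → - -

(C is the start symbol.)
Yes, the grammar is LL(1).

A grammar is LL(1) if for each non-terminal N with multiple productions, the predict sets of those productions are pairwise disjoint, where PREDICT(N → α) = (FIRST(α) \ {ε}) ∪ (FOLLOW(N) if α ⇒* ε).

For C:
  PREDICT(C → b C L) = { 'b' }
  PREDICT(C → '(' C L) = { '(' }
  PREDICT(C → x b) = { 'x' }
  PREDICT(C → '-' '-') = { '-' }
L has a single production, so nothing to check there.

All predict sets are disjoint. The grammar IS LL(1).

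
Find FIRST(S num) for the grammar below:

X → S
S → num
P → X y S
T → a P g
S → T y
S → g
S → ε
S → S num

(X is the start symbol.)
{ 'a', 'g', 'num' }

FIRST sets of the non-terminals involved (from the grammar, by fixed-point iteration):
  FIRST(S) = { 'a', 'g', 'num', ε }

To compute FIRST(S num), process the symbols left to right:
Symbol S is a non-terminal. Add FIRST(S) \ {ε} = { 'a', 'g', 'num' }
S is nullable (ε ∈ FIRST(S)), continue to the next symbol.
Symbol num is a terminal. Add 'num' and stop.
FIRST(S num) = { 'a', 'g', 'num' }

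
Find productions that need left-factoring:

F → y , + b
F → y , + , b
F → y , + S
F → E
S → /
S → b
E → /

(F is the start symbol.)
Left-factoring is needed when two productions for the same non-terminal
share a common prefix on the right-hand side.

Productions for F:
  F → y , + b
  F → y , + , b
  F → y , + S
  F → E
Productions for S:
  S → /
  S → b

Found common prefix 'y , +' in productions for F

Answer: Yes, F has productions with common prefix 'y , +'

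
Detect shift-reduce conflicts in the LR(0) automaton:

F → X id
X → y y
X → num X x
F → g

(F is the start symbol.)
A shift-reduce conflict occurs when an LR(0) state has both:
  - a complete (reduce) item [A → α .] (dot at the end), and
  - a shift item [B → β . c γ] (dot before a terminal).

Augment with F' → F and build the canonical LR(0) collection (I0 = CLOSURE({[F' → . F]}), then GOTO on every symbol after a dot until no new states appear). It has 10 states:
  I0: { [F → . X id], [F → . g], [F' → . F], [X → . num X x], [X → . y y] }  — shift
  I1: { [F' → F .] }  — accept
  I2: { [F → X . id] }  — shift
  I3: { [F → g .] }  — reduce
  I4: { [X → . num X x], [X → . y y], [X → num . X x] }  — shift
  I5: { [X → y . y] }  — shift
  I6: { [X → y y .] }  — reduce
  I7: { [X → num X . x] }  — shift
  I8: { [X → num X x .] }  — reduce
  I9: { [F → X id .] }  — reduce

No state contains both a complete item and a shift item.

Answer: No shift-reduce conflicts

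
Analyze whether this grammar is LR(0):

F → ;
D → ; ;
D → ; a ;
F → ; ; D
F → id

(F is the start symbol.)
No. Shift-reduce conflict between [F → ; .] and [F → ; . ; D]

A grammar is LR(0) if no state in the canonical LR(0) collection has:
  - both a shift item (dot before a terminal) and a complete item (shift-reduce conflict), or
  - two or more complete items (reduce-reduce conflict; the accept item [F' → F .] counts as a complete item here).

Augment with F' → F and build the canonical LR(0) collection (I0 = CLOSURE({[F' → . F]}), then GOTO on every symbol after a dot until no new states appear). It has 10 states:
  I0: { [F → . ; ; D], [F → . ;], [F → . id], [F' → . F] }  — shift
  I1: { [F → ; . ; D], [F → ; .] }  — shift, reduce
  I2: { [F' → F .] }  — accept
  I3: { [F → id .] }  — reduce
  I4: { [D → . ; ;], [D → . ; a ;], [F → ; ; . D] }  — shift
  I5: { [D → ; . ;], [D → ; . a ;] }  — shift
  I6: { [F → ; ; D .] }  — reduce
  I7: { [D → ; ; .] }  — reduce
  I8: { [D → ; a . ;] }  — shift
  I9: { [D → ; a ; .] }  — reduce

Conflict in state I1:
  Shift-reduce conflict between [F → ; .] and [F → ; . ; D]
So the grammar is NOT LR(0).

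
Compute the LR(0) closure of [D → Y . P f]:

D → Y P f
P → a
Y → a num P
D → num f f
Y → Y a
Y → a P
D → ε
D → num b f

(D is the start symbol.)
Start with: [D → Y . P f]
  [D → Y . P f] has the dot before P: add [P → . a]
No further items can be added.

CLOSURE = { [D → Y . P f], [P → . a] }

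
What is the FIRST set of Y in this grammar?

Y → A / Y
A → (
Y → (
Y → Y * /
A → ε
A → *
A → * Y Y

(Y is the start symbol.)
{ '(', '*', '/' }

FIRST sets of the other non-terminals involved (by the same procedure, iterated to a fixed point):
  FIRST(A) = { '(', '*', ε }

From Y → A / Y:
  - A is a non-terminal: add FIRST(A) \ {ε} = { '(', '*' }
    A is nullable, so continue to the next symbol
  - '/' is a terminal: add '/' and stop
From Y → (:
  - '(' is a terminal: add '(' and stop
From Y → Y * /:
  - Y is the symbol being defined: contributes nothing new
    Y is not nullable, so stop

Collecting: FIRST(Y) = { '(', '*', '/' }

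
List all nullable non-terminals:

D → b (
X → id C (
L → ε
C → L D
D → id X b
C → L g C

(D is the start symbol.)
{ 'L' }

A non-terminal is nullable if it can derive ε (the empty string): either it has an ε-production, or it has a production whose right-hand side consists entirely of nullable non-terminals.

ε-productions: L → ε
So L is immediately nullable.
No further non-terminal can be added: every production for the remaining non-terminals contains a terminal or a non-nullable non-terminal.
Nullable = { 'L' }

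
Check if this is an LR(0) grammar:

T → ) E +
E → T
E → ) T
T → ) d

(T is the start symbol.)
Augment with T' → T and build the canonical LR(0) collection (I0 = CLOSURE({[T' → . T]}), then GOTO on every symbol after a dot until no new states appear). It has 9 states:
  I0: { [T → . ) E +], [T → . ) d], [T' → . T] }  — shift
  I1: { [E → . ) T], [E → . T], [T → ) . E +], [T → ) . d], [T → . ) E +], [T → . ) d] }  — shift
  I2: { [T' → T .] }  — accept
  I3: { [E → ) . T], [E → . ) T], [E → . T], [T → ) . E +], [T → ) . d], [T → . ) E +], [T → . ) d] }  — shift
  I4: { [T → ) E . +] }  — shift
  I5: { [E → T .] }  — reduce
  I6: { [T → ) d .] }  — reduce
  I7: { [T → ) E + .] }  — reduce
  I8: { [E → ) T .], [E → T .] }  — 2 reduces

Conflict in state I8:
  Reduce-reduce conflict: [E → ) T .] and [E → T .]
So the grammar is NOT LR(0).

Answer: No. Reduce-reduce conflict: [E → ) T .] and [E → T .]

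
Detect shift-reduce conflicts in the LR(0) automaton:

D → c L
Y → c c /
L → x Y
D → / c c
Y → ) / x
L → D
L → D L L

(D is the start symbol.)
Yes — I4: [L → D .] vs [D → . / c c]

Augment with D' → D and build the canonical LR(0) collection (I0 = CLOSURE({[D' → . D]}), then GOTO on every symbol after a dot until no new states appear). It has 18 states:
  I0: { [D → . / c c], [D → . c L], [D' → . D] }  — shift
  I1: { [D → / . c c] }  — shift
  I2: { [D' → D .] }  — accept
  I3: { [D → . / c c], [D → . c L], [D → c . L], [L → . D L L], [L → . D], [L → . x Y] }  — shift
  I4: { [D → . / c c], [D → . c L], [L → . D L L], [L → . D], [L → . x Y], [L → D . L L], [L → D .] }  — shift, reduce
  I5: { [D → c L .] }  — reduce
  I6: { [L → x . Y], [Y → . ) / x], [Y → . c c /] }  — shift
  I7: { [Y → ) . / x] }  — shift
  I8: { [L → x Y .] }  — reduce
  I9: { [Y → c . c /] }  — shift
  I10: { [Y → c c . /] }  — shift
  I11: { [Y → c c / .] }  — reduce
  I12: { [Y → ) / . x] }  — shift
  I13: { [Y → ) / x .] }  — reduce
  I14: { [D → . / c c], [D → . c L], [L → . D L L], [L → . D], [L → . x Y], [L → D L . L] }  — shift
  I15: { [L → D L L .] }  — reduce
  I16: { [D → / c . c] }  — shift
  I17: { [D → / c c .] }  — reduce

I4 contains reduce item [L → D .] and shift items [D → . / c c], [D → . c L], [L → . x Y] — shift-reduce conflict.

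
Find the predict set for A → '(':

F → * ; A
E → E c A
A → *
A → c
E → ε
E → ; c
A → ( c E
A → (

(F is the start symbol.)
{ '(' }

PREDICT(A → '(') = (FIRST(RHS) \ {ε}) ∪ (FOLLOW(A) if ε ∈ FIRST(RHS), i.e. RHS ⇒* ε)
FIRST('(') = { '(' }
ε ∉ FIRST('('), so FOLLOW(A) is not added.
PREDICT(A → '(') = { '(' }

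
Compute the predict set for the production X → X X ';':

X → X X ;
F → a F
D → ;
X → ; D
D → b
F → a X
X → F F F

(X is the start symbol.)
{ ';', 'a' }

PREDICT(X → X X ';') = (FIRST(RHS) \ {ε}) ∪ (FOLLOW(X) if ε ∈ FIRST(RHS), i.e. RHS ⇒* ε)
FIRST(X) = { ';', 'a' }
FIRST(X X ';') = { ';', 'a' }
ε ∉ FIRST(X X ';'), so FOLLOW(X) is not added.
PREDICT(X → X X ';') = { ';', 'a' }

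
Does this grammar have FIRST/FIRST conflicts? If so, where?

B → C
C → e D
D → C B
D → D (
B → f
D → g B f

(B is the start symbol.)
Yes. D → C B / D → D '(' on { 'e' }; D → D '(' / D → g B f on { 'g' }

A FIRST/FIRST conflict occurs when two productions N → α and N → β for the same non-terminal have FIRST(α) ∩ FIRST(β) ≠ ∅ (with ε ∈ FIRST of a nullable right-hand side, so two nullable alternatives also conflict).

FIRST sets of the non-terminals at (or reachable through a nullable prefix from) the front of some alternative:
  FIRST(C) = { 'e' }
  FIRST(D) = { 'e', 'g' }

Productions for B:
  B → C: FIRST = { 'e' }
  B → f: FIRST = { 'f' }
Productions for D:
  D → C B: FIRST = { 'e' }
  D → D (: FIRST = { 'e', 'g' }
  D → g B f: FIRST = { 'g' }
C has only one production, so no FIRST/FIRST conflict is possible there.

Conflict for D: D → C B and D → D (
  Overlap: { 'e' }
Conflict for D: D → D ( and D → g B f
  Overlap: { 'g' }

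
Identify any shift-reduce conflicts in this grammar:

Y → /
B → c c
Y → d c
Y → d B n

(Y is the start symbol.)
A shift-reduce conflict occurs when an LR(0) state has both:
  - a complete (reduce) item [A → α .] (dot at the end), and
  - a shift item [B → β . c γ] (dot before a terminal).

Augment with Y' → Y and build the canonical LR(0) collection (I0 = CLOSURE({[Y' → . Y]}), then GOTO on every symbol after a dot until no new states appear). It has 8 states:
  I0: { [Y → . /], [Y → . d B n], [Y → . d c], [Y' → . Y] }  — shift
  I1: { [Y → / .] }  — reduce
  I2: { [Y' → Y .] }  — accept
  I3: { [B → . c c], [Y → d . B n], [Y → d . c] }  — shift
  I4: { [Y → d B . n] }  — shift
  I5: { [B → c . c], [Y → d c .] }  — shift, reduce
  I6: { [B → c c .] }  — reduce
  I7: { [Y → d B n .] }  — reduce

I5 contains reduce item [Y → d c .] and shift item [B → c . c] — shift-reduce conflict.

Answer: Yes — I5: [Y → d c .] vs [B → c . c]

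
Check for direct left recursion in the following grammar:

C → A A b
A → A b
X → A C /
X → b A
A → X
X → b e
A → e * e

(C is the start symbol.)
Yes, A is left-recursive

Direct left recursion occurs when N → N α for some non-terminal N (the right-hand side begins with the left-hand side itself).

C → A A b: starts with A
A → A b: LEFT RECURSIVE (starts with A)
X → A C /: starts with A
X → b A: starts with b
A → X: starts with X
X → b e: starts with b
A → e * e: starts with e

The grammar has direct left recursion on: A.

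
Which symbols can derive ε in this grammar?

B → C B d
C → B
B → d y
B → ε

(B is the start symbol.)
{ 'B', 'C' }

A non-terminal is nullable if it can derive ε (the empty string): either it has an ε-production, or it has a production whose right-hand side consists entirely of nullable non-terminals.

ε-productions: B → ε
So B is immediately nullable.
C → B: every symbol on the right is nullable, so C is nullable too.
Every non-terminal is now nullable.
Nullable = { 'B', 'C' }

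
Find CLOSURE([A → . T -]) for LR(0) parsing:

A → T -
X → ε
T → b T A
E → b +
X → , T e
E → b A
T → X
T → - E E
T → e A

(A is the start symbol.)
Start with: [A → . T -]
  [A → . T -] has the dot before T: add [T → . b T A], [T → . X], [T → . - E E], [T → . e A]
  [T → . X] has the dot before X: add [X → .], [X → . , T e]
No further items can be added.

CLOSURE = { [A → . T -], [T → . - E E], [T → . X], [T → . b T A], [T → . e A], [X → . , T e], [X → .] }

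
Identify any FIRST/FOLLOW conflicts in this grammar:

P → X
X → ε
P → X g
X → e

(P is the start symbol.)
Nullable non-terminals: P, X.
FIRST sets used below: FIRST(X) = { 'e', ε }

P: nullable alternative(s) P → X; FOLLOW(P) = { $ }
  P → X: FIRST \ {ε} = { 'e' } — this is the only nullable alternative, skip
  P → X g: FIRST \ {ε} = { 'e', 'g' } — disjoint from FOLLOW(P)

X: nullable alternative(s) X → ε; FOLLOW(X) = { $, 'g' }
  X → ε: FIRST \ {ε} = { } — this is the only nullable alternative, skip
  X → e: FIRST \ {ε} = { 'e' } — disjoint from FOLLOW(X)

No FIRST/FOLLOW conflicts found.

Answer: No FIRST/FOLLOW conflicts.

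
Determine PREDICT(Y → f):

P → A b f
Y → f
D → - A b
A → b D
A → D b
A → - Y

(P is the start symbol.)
{ 'f' }

PREDICT(Y → f) = (FIRST(RHS) \ {ε}) ∪ (FOLLOW(Y) if ε ∈ FIRST(RHS), i.e. RHS ⇒* ε)
FIRST(f) = { 'f' }
ε ∉ FIRST(f), so FOLLOW(Y) is not added.
PREDICT(Y → f) = { 'f' }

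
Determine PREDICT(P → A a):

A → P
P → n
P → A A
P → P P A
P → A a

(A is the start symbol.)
PREDICT(P → A a) = (FIRST(RHS) \ {ε}) ∪ (FOLLOW(P) if ε ∈ FIRST(RHS), i.e. RHS ⇒* ε)
FIRST(A) = { 'n' }
FIRST(A a) = { 'n' }
ε ∉ FIRST(A a), so FOLLOW(P) is not added.
PREDICT(P → A a) = { 'n' }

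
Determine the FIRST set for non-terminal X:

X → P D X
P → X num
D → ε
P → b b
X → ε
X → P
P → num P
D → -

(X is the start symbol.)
FIRST sets of the other non-terminals involved (by the same procedure, iterated to a fixed point):
  FIRST(P) = { 'b', 'num' }

From X → P D X:
  - P is a non-terminal: add FIRST(P) \ {ε} = { 'b', 'num' }
    P is not nullable, so stop
From X → ε:
  - ε-production, so ε ∈ FIRST(X)
From X → P:
  - P is a non-terminal: add FIRST(P) \ {ε} = { 'b', 'num' }
    P is not nullable, so stop

Collecting: FIRST(X) = { 'b', 'num', ε }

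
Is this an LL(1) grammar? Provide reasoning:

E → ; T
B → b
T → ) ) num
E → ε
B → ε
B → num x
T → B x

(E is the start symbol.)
Yes, the grammar is LL(1).

Relevant sets:
  FIRST(B) = { 'b', 'num', ε }
  FOLLOW(E) = { $ }
  FOLLOW(B) = { 'x' }

For E:
  PREDICT(E → ';' T) = { ';' }
  PREDICT(E → ε) = { $ }
For B:
  PREDICT(B → b) = { 'b' }
  PREDICT(B → ε) = { 'x' }
  PREDICT(B → num x) = { 'num' }
For T:
  PREDICT(T → ')' ')' num) = { ')' }
  PREDICT(T → B x) = { 'b', 'num', 'x' }

All predict sets are disjoint. The grammar IS LL(1).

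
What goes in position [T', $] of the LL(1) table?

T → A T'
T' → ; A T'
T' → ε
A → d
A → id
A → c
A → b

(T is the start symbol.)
To find M[T', $], we find productions for T' where $ is in the predict set (PREDICT(N → α) = (FIRST(α) \ {ε}) ∪ (FOLLOW(N) if α ⇒* ε)).

Relevant sets:
  FOLLOW(T') = { $ }

T' → ; A T': PREDICT = { ';' }
T' → ε: PREDICT = { $ }
  $ is in predict set, so this production goes in M[T', $]

M[T', $] = T' → ε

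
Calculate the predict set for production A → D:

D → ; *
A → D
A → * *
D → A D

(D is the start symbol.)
{ '*', ';' }

PREDICT(A → D) = (FIRST(RHS) \ {ε}) ∪ (FOLLOW(A) if ε ∈ FIRST(RHS), i.e. RHS ⇒* ε)
FIRST(D) = { '*', ';' }
FIRST(D) = { '*', ';' }
ε ∉ FIRST(D), so FOLLOW(A) is not added.
PREDICT(A → D) = { '*', ';' }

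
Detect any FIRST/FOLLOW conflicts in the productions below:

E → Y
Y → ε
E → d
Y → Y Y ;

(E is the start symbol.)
Yes. Y → Y Y ';' with FOLLOW(Y) on { ';' }

A FIRST/FOLLOW conflict occurs when a non-terminal N has a nullable alternative N → β (β ⇒* ε) and another alternative N → α with FIRST(α) ∩ FOLLOW(N) ≠ ∅: on such a lookahead the parser cannot decide between expanding α and letting N vanish via β.

Nullable non-terminals: E, Y.
FIRST sets used below: FIRST(Y) = { ';', ε }

E: nullable alternative(s) E → Y; FOLLOW(E) = { $ }
  E → Y: FIRST \ {ε} = { ';' } — this is the only nullable alternative, skip
  E → d: FIRST \ {ε} = { 'd' } — disjoint from FOLLOW(E)

Y: nullable alternative(s) Y → ε; FOLLOW(Y) = { $, ';' }
  Y → ε: FIRST \ {ε} = { } — this is the only nullable alternative, skip
  Y → Y Y ;: FIRST \ {ε} = { ';' } — overlaps FOLLOW(Y) on { ';' }: CONFLICT

So the grammar has 1 FIRST/FOLLOW conflict (marked CONFLICT above).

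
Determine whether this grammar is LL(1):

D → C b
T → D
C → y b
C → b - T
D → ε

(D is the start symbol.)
No. Predict set conflict for D: { 'b' }

A grammar is LL(1) if for each non-terminal N with multiple productions, the predict sets of those productions are pairwise disjoint, where PREDICT(N → α) = (FIRST(α) \ {ε}) ∪ (FOLLOW(N) if α ⇒* ε).

Relevant sets:
  FIRST(C) = { 'b', 'y' }
  FOLLOW(D) = { $, 'b' }

For D:
  PREDICT(D → C b) = { 'b', 'y' }
  PREDICT(D → ε) = { $, 'b' }
For C:
  PREDICT(C → y b) = { 'y' }
  PREDICT(C → b '-' T) = { 'b' }
T has a single production, so nothing to check there.

Conflict found: Predict set conflict for D: { 'b' }
The grammar is NOT LL(1).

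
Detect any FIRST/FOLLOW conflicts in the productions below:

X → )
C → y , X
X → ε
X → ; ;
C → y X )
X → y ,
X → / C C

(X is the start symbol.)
Yes. X → ')' with FOLLOW(X) on { ')' }; X → y ',' with FOLLOW(X) on { 'y' }

Nullable non-terminals: X.

X: nullable alternative(s) X → ε; FOLLOW(X) = { $, ')', 'y' }
  X → ): FIRST \ {ε} = { ')' } — overlaps FOLLOW(X) on { ')' }: CONFLICT
  X → ε: FIRST \ {ε} = { } — this is the only nullable alternative, skip
  X → ; ;: FIRST \ {ε} = { ';' } — disjoint from FOLLOW(X)
  X → y ,: FIRST \ {ε} = { 'y' } — overlaps FOLLOW(X) on { 'y' }: CONFLICT
  X → / C C: FIRST \ {ε} = { '/' } — disjoint from FOLLOW(X)

C has no nullable alternative, so no FIRST/FOLLOW check is needed there.

So the grammar has 2 FIRST/FOLLOW conflicts (marked CONFLICT above).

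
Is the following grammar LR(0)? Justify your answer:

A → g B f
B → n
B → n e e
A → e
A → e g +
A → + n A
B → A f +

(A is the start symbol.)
Augment with A' → A and build the canonical LR(0) collection (I0 = CLOSURE({[A' → . A]}), then GOTO on every symbol after a dot until no new states appear). It has 17 states:
  I0: { [A → . + n A], [A → . e g +], [A → . e], [A → . g B f], [A' → . A] }  — shift
  I1: { [A → + . n A] }  — shift
  I2: { [A' → A .] }  — accept
  I3: { [A → e . g +], [A → e .] }  — shift, reduce
  I4: { [A → . + n A], [A → . e g +], [A → . e], [A → . g B f], [A → g . B f], [B → . A f +], [B → . n e e], [B → . n] }  — shift
  I5: { [B → A . f +] }  — shift
  I6: { [A → g B . f] }  — shift
  I7: { [B → n . e e], [B → n .] }  — shift, reduce
  I8: { [B → n e . e] }  — shift
  I9: { [B → n e e .] }  — reduce
  I10: { [A → g B f .] }  — reduce
  I11: { [B → A f . +] }  — shift
  I12: { [B → A f + .] }  — reduce
  I13: { [A → e g . +] }  — shift
  I14: { [A → e g + .] }  — reduce
  I15: { [A → + n . A], [A → . + n A], [A → . e g +], [A → . e], [A → . g B f] }  — shift
  I16: { [A → + n A .] }  — reduce

Conflict in state I3:
  Shift-reduce conflict between [A → e .] and [A → e . g +]
So the grammar is NOT LR(0).

Answer: No. Shift-reduce conflict between [A → e .] and [A → e . g +]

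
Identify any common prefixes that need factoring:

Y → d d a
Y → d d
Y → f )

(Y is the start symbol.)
Left-factoring is needed when two productions for the same non-terminal
share a common prefix on the right-hand side.

Productions for Y:
  Y → d d a
  Y → d d
  Y → f )

Found common prefix 'd d' in productions for Y

Answer: Yes, Y has productions with common prefix 'd d'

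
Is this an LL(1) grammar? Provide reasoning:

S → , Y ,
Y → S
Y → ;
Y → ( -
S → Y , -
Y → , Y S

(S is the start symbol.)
No. Predict set conflict for S: { ',' }

Relevant sets:
  FIRST(Y) = { '(', ',', ';' }
  FIRST(S) = { '(', ',', ';' }

For S:
  PREDICT(S → ',' Y ',') = { ',' }
  PREDICT(S → Y ',' '-') = { '(', ',', ';' }
For Y:
  PREDICT(Y → S) = { '(', ',', ';' }
  PREDICT(Y → ';') = { ';' }
  PREDICT(Y → '(' '-') = { '(' }
  PREDICT(Y → ',' Y S) = { ',' }

Conflict found: Predict set conflict for S: { ',' }
The grammar is NOT LL(1).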